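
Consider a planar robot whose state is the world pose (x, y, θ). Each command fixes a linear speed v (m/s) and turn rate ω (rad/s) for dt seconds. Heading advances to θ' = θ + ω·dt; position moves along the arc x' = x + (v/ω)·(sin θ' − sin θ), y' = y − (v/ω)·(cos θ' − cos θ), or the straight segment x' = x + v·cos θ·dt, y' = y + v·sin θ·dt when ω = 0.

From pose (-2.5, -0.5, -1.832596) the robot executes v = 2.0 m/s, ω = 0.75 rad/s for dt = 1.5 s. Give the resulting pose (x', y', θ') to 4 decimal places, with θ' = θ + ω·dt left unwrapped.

θ' = -1.8326 + 0.75·1.5 = -0.7076
R = v/ω = 2.0/0.75 = 2.6667
x' = -2.5 + 2.6667·(sin -0.7076 − sin -1.8326) = -1.6576
y' = -0.5 − 2.6667·(cos -0.7076 − cos -1.8326) = -3.2167

(-1.6576, -3.2167, -0.7076)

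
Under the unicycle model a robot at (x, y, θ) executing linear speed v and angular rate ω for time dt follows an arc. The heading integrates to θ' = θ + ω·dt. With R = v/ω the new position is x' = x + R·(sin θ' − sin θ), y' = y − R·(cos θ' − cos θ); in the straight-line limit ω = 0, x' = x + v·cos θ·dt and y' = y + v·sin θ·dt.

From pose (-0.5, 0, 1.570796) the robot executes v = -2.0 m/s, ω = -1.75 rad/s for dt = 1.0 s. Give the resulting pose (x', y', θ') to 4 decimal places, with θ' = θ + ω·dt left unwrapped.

(-1.8466, -1.1246, -0.1792)

θ' = 1.5708 + -1.75·1.0 = -0.1792
R = v/ω = -2.0/-1.75 = 1.1429
x' = -0.5 + 1.1429·(sin -0.1792 − sin 1.5708) = -1.8466
y' = 0 − 1.1429·(cos -0.1792 − cos 1.5708) = -1.1246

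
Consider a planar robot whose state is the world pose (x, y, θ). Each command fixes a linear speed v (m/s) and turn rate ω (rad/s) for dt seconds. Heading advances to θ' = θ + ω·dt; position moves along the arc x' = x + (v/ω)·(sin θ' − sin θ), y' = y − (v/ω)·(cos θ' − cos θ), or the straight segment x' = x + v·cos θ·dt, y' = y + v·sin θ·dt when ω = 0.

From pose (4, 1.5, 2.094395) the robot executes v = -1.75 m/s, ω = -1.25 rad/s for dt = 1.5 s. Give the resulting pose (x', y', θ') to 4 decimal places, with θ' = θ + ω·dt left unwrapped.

θ' = 2.0944 + -1.25·1.5 = 0.2194
R = v/ω = -1.75/-1.25 = 1.4000
x' = 4 + 1.4000·(sin 0.2194 − sin 2.0944) = 3.0923
y' = 1.5 − 1.4000·(cos 0.2194 − cos 2.0944) = -0.5664

(3.0923, -0.5664, 0.2194)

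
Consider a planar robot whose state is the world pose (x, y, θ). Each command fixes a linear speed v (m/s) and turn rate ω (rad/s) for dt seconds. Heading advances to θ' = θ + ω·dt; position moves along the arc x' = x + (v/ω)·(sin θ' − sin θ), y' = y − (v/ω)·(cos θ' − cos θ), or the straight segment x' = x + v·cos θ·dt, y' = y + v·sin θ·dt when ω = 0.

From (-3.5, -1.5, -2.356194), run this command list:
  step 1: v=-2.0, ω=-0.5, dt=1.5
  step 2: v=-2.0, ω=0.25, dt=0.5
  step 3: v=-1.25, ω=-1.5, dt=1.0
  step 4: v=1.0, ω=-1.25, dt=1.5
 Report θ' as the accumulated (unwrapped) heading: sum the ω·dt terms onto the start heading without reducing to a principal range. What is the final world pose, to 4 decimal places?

step 1: θ'=-3.1062 (R=4.0000) → pose (-0.8131, -0.3309, -3.1062)
step 2: θ'=-2.9812 (R=-8.0000) → pose (0.1814, -0.2333, -2.9812)
step 3: θ'=-4.4812 (R=0.8333) → pose (1.1257, -0.8649, -4.4812)
step 4: θ'=-6.3562 (R=-0.8000) → pose (1.9628, 0.1162, -6.3562)

(1.9628, 0.1162, -6.3562)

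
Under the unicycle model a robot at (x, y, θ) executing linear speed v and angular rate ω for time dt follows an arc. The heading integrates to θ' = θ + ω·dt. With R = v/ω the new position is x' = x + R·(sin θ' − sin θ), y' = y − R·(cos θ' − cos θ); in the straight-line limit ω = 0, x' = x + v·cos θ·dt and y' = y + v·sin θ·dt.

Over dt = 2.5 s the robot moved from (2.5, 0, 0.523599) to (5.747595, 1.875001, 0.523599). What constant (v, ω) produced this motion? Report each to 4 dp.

Δθ = 0.523599 − 0.523599 = 0.000000
ω = Δθ/dt = 0.000000/2.5 = 0.0000
ω = 0 → v = (Δx·cos θ + Δy·sin θ)/dt = 1.5000

v = 1.5000, ω = 0.0000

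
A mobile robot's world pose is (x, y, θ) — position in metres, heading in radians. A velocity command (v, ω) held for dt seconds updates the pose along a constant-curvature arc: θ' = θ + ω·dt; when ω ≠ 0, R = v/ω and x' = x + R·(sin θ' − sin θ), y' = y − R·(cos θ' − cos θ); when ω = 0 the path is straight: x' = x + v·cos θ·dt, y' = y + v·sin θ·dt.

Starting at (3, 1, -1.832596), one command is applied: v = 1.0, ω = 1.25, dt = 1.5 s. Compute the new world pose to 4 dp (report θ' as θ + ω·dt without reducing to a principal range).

θ' = -1.8326 + 1.25·1.5 = 0.0424
R = v/ω = 1.0/1.25 = 0.8000
x' = 3 + 0.8000·(sin 0.0424 − sin -1.8326) = 3.8067
y' = 1 − 0.8000·(cos 0.0424 − cos -1.8326) = -0.0063

(3.8067, -0.0063, 0.0424)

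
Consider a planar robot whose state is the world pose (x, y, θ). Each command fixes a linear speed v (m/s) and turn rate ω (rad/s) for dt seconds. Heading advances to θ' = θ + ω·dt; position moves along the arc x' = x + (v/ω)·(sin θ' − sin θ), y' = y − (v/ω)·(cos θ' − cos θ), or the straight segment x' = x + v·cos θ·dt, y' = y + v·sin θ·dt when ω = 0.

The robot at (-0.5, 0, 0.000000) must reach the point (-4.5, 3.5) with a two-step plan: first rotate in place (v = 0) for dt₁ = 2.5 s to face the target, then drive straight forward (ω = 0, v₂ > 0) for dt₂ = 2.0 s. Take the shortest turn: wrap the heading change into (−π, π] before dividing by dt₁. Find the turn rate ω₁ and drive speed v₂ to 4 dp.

heading to target = atan2(3.5−0, -4.5−-0.5) = 2.4228
Δθ = wrap(2.4228 − 0.0000) = 2.4228; ω₁ = Δθ/dt₁ = 0.9691
distance = √((-4.5−-0.5)² + (3.5−0)²) = 5.3151; v₂ = distance/dt₂ = 2.6575

ω₁ = 0.9691, v₂ = 2.6575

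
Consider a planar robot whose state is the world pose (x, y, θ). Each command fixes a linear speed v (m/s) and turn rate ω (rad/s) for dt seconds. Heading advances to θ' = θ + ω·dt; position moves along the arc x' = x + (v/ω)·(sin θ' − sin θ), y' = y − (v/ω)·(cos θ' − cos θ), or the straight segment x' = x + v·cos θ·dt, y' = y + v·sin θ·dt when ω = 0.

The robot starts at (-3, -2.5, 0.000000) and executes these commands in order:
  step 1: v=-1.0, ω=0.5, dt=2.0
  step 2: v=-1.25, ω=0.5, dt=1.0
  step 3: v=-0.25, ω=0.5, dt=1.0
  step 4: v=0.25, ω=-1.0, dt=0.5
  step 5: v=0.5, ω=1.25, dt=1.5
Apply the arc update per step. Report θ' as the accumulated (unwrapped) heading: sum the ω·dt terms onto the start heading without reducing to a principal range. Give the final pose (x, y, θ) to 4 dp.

step 1: θ'=1.0000 (R=-2.0000) → pose (-4.6829, -3.4194, 1.0000)
step 2: θ'=1.5000 (R=-2.5000) → pose (-5.0730, -4.5933, 1.5000)
step 3: θ'=2.0000 (R=-0.5000) → pose (-5.0289, -4.8368, 2.0000)
step 4: θ'=1.5000 (R=-0.2500) → pose (-5.0510, -4.7150, 1.5000)
step 5: θ'=3.3750 (R=0.4000) → pose (-5.5425, -4.2976, 3.3750)

(-5.5425, -4.2976, 3.3750)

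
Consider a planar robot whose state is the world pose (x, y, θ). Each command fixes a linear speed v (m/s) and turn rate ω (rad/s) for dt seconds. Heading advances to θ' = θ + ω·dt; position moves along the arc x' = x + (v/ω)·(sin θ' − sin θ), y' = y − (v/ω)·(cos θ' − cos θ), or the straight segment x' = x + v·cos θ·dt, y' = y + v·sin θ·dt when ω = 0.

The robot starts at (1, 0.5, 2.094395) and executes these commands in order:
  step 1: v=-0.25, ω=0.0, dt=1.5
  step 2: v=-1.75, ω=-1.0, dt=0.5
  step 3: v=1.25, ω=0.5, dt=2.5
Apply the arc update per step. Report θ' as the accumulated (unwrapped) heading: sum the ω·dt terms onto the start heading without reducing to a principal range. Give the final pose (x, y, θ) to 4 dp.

step 1: θ'=2.0944 (straight) → pose (1.1875, 0.1752, 2.0944)
step 2: θ'=1.5944 (R=1.7500) → pose (1.4215, -0.6585, 1.5944)
step 3: θ'=2.8444 (R=2.5000) → pose (-0.3457, 1.6729, 2.8444)

(-0.3457, 1.6729, 2.8444)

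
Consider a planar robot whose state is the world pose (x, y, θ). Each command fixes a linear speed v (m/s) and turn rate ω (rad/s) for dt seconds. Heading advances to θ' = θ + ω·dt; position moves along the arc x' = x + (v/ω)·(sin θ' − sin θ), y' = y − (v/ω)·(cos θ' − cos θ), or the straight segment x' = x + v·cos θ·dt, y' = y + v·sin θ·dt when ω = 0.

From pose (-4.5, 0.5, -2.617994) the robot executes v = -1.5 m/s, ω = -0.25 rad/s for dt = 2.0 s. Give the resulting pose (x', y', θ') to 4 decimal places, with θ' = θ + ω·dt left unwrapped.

(-1.6416, 1.3022, -3.1180)

θ' = -2.6180 + -0.25·2.0 = -3.1180
R = v/ω = -1.5/-0.25 = 6.0000
x' = -4.5 + 6.0000·(sin -3.1180 − sin -2.6180) = -1.6416
y' = 0.5 − 6.0000·(cos -3.1180 − cos -2.6180) = 1.3022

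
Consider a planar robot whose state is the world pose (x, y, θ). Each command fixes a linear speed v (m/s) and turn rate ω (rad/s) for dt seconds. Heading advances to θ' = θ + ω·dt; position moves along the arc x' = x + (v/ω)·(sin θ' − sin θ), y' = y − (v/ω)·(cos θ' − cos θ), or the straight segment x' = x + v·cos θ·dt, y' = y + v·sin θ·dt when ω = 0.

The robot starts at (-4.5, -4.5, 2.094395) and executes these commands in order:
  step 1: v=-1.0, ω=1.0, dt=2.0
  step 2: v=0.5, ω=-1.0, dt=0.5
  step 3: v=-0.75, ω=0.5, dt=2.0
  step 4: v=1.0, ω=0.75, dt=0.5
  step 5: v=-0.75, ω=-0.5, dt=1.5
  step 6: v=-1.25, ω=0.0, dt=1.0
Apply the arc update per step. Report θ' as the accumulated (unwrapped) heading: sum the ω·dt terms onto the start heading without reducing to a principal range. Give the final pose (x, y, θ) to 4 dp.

(-1.4189, -1.8706, 4.2194)

step 1: θ'=4.0944 (R=-1.0000) → pose (-2.8189, -4.5794, 4.0944)
step 2: θ'=3.5944 (R=-0.5000) → pose (-3.0077, -4.7393, 3.5944)
step 3: θ'=4.5944 (R=-1.5000) → pose (-2.1744, -3.5671, 4.5944)
step 4: θ'=4.9694 (R=1.3333) → pose (-2.1398, -4.0629, 4.9694)
step 5: θ'=4.2194 (R=1.5000) → pose (-2.0105, -2.9718, 4.2194)
step 6: θ'=4.2194 (straight) → pose (-1.4189, -1.8706, 4.2194)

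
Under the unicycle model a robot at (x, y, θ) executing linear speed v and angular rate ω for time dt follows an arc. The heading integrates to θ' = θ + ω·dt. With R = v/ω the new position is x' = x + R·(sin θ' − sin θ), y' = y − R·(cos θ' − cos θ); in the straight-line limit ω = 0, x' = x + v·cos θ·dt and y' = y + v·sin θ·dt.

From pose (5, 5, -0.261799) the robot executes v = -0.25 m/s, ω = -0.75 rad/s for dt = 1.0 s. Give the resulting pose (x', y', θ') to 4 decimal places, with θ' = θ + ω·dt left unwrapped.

(4.8037, 5.1452, -1.0118)

θ' = -0.2618 + -0.75·1.0 = -1.0118
R = v/ω = -0.25/-0.75 = 0.3333
x' = 5 + 0.3333·(sin -1.0118 − sin -0.2618) = 4.8037
y' = 5 − 0.3333·(cos -1.0118 − cos -0.2618) = 5.1452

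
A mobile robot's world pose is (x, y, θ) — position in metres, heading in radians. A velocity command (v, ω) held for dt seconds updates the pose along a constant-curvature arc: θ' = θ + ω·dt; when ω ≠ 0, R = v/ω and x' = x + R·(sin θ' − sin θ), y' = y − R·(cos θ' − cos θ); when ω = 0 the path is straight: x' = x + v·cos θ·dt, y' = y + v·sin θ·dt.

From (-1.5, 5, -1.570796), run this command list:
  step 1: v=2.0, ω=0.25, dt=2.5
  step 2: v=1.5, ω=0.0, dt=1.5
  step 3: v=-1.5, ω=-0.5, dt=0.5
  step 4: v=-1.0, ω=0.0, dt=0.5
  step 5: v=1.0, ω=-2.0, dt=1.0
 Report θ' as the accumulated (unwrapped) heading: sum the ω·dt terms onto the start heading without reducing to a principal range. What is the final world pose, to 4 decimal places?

step 1: θ'=-0.9458 (R=8.0000) → pose (0.0123, 0.3192, -0.9458)
step 2: θ'=-0.9458 (straight) → pose (1.3288, -1.5054, -0.9458)
step 3: θ'=-1.1958 (R=3.0000) → pose (0.9701, -0.8490, -1.1958)
step 4: θ'=-1.1958 (straight) → pose (0.7870, -0.3837, -1.1958)
step 5: θ'=-3.1958 (R=-0.5000) → pose (0.2947, -1.0661, -3.1958)

(0.2947, -1.0661, -3.1958)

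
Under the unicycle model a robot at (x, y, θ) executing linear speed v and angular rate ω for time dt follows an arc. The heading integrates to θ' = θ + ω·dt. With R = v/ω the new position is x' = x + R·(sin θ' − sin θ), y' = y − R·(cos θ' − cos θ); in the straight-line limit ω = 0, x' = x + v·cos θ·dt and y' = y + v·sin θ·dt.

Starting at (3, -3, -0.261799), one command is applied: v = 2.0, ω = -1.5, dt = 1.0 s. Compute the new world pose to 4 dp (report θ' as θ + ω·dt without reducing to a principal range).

θ' = -0.2618 + -1.5·1.0 = -1.7618
R = v/ω = 2.0/-1.5 = -1.3333
x' = 3 + -1.3333·(sin -1.7618 − sin -0.2618) = 3.9640
y' = -3 − -1.3333·(cos -1.7618 − cos -0.2618) = -4.5410

(3.9640, -4.5410, -1.7618)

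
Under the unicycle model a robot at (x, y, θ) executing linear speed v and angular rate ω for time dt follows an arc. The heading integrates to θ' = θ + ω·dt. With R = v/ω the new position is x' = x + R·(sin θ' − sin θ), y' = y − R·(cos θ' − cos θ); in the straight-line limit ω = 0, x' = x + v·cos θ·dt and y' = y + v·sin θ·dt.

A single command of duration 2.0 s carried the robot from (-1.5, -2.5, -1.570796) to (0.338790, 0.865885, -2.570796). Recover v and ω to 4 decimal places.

Δθ = -2.570796 − -1.570796 = -1.000000
ω = Δθ/dt = -1.000000/2.0 = -0.5000
R = −Δy/(cos θ' − cos θ) = 4.0000
v = R·ω = 4.0000·-0.5000 = -2.0000

v = -2.0000, ω = -0.5000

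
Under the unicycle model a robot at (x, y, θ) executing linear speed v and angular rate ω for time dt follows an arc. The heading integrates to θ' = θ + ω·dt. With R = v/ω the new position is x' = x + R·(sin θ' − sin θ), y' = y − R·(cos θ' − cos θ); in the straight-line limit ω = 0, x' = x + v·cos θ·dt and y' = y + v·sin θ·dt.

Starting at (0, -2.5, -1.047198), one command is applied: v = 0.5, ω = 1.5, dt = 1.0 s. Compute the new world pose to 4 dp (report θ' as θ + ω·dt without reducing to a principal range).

θ' = -1.0472 + 1.5·1.0 = 0.4528
R = v/ω = 0.5/1.5 = 0.3333
x' = 0 + 0.3333·(sin 0.4528 − sin -1.0472) = 0.4345
y' = -2.5 − 0.3333·(cos 0.4528 − cos -1.0472) = -2.6331

(0.4345, -2.6331, 0.4528)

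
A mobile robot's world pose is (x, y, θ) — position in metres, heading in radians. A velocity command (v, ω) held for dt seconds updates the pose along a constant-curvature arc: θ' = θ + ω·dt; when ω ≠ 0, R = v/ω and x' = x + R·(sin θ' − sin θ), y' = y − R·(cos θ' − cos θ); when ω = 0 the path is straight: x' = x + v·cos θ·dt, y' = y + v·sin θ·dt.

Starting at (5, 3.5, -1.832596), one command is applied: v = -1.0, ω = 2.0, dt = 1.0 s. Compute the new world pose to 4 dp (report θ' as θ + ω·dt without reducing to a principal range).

θ' = -1.8326 + 2.0·1.0 = 0.1674
R = v/ω = -1.0/2.0 = -0.5000
x' = 5 + -0.5000·(sin 0.1674 − sin -1.8326) = 4.4337
y' = 3.5 − -0.5000·(cos 0.1674 − cos -1.8326) = 4.1224

(4.4337, 4.1224, 0.1674)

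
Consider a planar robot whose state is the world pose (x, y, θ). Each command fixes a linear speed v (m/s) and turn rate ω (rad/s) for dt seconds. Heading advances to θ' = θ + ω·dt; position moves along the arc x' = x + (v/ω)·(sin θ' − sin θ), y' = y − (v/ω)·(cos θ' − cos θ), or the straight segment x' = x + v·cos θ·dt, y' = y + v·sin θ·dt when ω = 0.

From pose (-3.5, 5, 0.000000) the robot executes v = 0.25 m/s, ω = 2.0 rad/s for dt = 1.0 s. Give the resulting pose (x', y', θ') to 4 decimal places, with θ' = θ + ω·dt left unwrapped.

(-3.3863, 5.1770, 2.0000)

θ' = 0.0000 + 2.0·1.0 = 2.0000
R = v/ω = 0.25/2.0 = 0.1250
x' = -3.5 + 0.1250·(sin 2.0000 − sin 0.0000) = -3.3863
y' = 5 − 0.1250·(cos 2.0000 − cos 0.0000) = 5.1770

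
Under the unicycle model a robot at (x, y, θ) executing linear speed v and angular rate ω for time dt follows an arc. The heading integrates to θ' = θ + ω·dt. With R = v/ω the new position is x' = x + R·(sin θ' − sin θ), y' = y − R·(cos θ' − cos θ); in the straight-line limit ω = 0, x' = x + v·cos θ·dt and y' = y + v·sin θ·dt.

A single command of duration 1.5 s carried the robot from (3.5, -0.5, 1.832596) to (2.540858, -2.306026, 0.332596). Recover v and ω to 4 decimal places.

v = -1.5000, ω = -1.0000

Δθ = 0.332596 − 1.832596 = -1.500000
ω = Δθ/dt = -1.500000/1.5 = -1.0000
R = −Δy/(cos θ' − cos θ) = 1.5000
v = R·ω = 1.5000·-1.0000 = -1.5000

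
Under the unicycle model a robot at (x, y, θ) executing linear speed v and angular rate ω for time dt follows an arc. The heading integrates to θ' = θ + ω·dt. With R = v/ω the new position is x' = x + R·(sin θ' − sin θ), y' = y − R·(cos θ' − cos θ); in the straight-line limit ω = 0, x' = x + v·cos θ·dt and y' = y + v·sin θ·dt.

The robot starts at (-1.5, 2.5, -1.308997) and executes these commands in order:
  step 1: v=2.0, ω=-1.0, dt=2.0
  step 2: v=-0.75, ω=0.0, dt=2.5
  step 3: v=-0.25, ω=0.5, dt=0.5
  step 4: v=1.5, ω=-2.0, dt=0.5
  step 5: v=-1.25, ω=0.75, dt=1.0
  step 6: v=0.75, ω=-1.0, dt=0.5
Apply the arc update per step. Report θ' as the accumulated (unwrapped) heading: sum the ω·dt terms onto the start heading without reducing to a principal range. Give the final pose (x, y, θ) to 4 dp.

(-1.7427, -0.4956, -3.8090)

step 1: θ'=-3.3090 (R=-2.0000) → pose (-3.7651, 0.0103, -3.3090)
step 2: θ'=-3.3090 (straight) → pose (-1.9163, -0.3021, -3.3090)
step 3: θ'=-3.0590 (R=-0.5000) → pose (-1.7917, -0.3074, -3.0590)
step 4: θ'=-4.0590 (R=-0.7500) → pose (-2.4491, -0.0159, -4.0590)
step 5: θ'=-3.3090 (R=-1.6667) → pose (-1.4035, -0.6461, -3.3090)
step 6: θ'=-3.8090 (R=-0.7500) → pose (-1.7427, -0.4956, -3.8090)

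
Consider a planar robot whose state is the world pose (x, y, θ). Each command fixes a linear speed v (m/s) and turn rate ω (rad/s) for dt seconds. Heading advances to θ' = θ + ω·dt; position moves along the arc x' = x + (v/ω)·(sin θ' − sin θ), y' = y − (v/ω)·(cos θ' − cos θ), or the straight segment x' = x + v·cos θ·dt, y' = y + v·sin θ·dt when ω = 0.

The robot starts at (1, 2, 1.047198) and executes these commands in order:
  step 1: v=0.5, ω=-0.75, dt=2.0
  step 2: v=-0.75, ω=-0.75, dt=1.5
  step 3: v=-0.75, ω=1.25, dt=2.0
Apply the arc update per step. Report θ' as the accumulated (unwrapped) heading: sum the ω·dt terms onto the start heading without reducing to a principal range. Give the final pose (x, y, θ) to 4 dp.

step 1: θ'=-0.4528 (R=-0.6667) → pose (1.8690, 2.2662, -0.4528)
step 2: θ'=-1.5778 (R=1.0000) → pose (1.3065, 3.1724, -1.5778)
step 3: θ'=0.9222 (R=-0.6000) → pose (0.2284, 3.5390, 0.9222)

(0.2284, 3.5390, 0.9222)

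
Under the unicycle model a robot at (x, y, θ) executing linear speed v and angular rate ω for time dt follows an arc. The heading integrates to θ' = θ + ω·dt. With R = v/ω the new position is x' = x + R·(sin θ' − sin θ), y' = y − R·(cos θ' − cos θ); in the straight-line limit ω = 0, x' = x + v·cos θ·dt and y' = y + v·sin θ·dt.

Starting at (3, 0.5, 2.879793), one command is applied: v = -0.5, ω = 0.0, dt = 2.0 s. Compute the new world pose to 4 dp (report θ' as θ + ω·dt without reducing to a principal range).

θ' = 2.8798 + 0.0·2.0 = 2.8798
ω = 0 → straight: x' = 3 + -0.5·cos(2.8798)·2.0 = 3.9659
y' = 0.5 + -0.5·sin(2.8798)·2.0 = 0.2412

(3.9659, 0.2412, 2.8798)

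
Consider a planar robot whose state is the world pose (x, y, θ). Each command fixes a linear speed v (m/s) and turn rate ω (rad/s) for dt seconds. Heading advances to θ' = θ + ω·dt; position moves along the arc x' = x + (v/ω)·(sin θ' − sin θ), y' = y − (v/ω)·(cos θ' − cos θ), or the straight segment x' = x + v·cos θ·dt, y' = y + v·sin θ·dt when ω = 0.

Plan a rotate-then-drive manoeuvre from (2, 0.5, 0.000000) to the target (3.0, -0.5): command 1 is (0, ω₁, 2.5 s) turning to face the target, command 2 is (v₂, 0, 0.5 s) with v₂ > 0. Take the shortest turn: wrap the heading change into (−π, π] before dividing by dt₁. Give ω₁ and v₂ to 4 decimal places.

ω₁ = -0.3142, v₂ = 2.8284

heading to target = atan2(-0.5−0.5, 3−2) = -0.7854
Δθ = wrap(-0.7854 − 0.0000) = -0.7854; ω₁ = Δθ/dt₁ = -0.3142
distance = √((3−2)² + (-0.5−0.5)²) = 1.4142; v₂ = distance/dt₂ = 2.8284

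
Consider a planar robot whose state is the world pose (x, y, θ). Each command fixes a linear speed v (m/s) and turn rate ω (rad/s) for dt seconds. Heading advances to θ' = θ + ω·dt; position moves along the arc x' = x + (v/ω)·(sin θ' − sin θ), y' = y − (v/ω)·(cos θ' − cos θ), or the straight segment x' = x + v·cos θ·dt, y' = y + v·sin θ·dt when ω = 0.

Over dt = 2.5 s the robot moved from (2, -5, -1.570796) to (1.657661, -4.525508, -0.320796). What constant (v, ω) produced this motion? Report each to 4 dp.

v = -0.2500, ω = 0.5000

Δθ = -0.320796 − -1.570796 = 1.250000
ω = Δθ/dt = 1.250000/2.5 = 0.5000
R = −Δy/(cos θ' − cos θ) = -0.5000
v = R·ω = -0.5000·0.5000 = -0.2500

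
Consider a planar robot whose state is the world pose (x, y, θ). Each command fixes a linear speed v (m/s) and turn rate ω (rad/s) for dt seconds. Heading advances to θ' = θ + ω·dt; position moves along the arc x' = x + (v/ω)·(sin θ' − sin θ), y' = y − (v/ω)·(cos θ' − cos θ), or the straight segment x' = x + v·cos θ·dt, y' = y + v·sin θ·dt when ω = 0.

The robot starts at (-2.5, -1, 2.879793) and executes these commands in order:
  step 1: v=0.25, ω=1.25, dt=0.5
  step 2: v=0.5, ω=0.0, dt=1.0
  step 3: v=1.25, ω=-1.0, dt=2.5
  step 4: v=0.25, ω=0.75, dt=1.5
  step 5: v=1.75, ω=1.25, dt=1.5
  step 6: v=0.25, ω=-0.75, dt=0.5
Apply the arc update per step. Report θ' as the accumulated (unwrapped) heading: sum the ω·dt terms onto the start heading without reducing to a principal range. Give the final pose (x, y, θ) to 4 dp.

step 1: θ'=3.5048 (R=0.2000) → pose (-2.6228, -1.0062, 3.5048)
step 2: θ'=3.5048 (straight) → pose (-3.0902, -1.1839, 3.5048)
step 3: θ'=1.0048 (R=-1.2500) → pose (-4.5893, 0.6549, 1.0048)
step 4: θ'=2.1298 (R=0.3333) → pose (-4.5881, 1.0105, 2.1298)
step 5: θ'=4.0048 (R=1.4000) → pose (-6.8389, 1.1780, 4.0048)
step 6: θ'=3.6298 (R=-0.3333) → pose (-6.9359, 1.1003, 3.6298)

(-6.9359, 1.1003, 3.6298)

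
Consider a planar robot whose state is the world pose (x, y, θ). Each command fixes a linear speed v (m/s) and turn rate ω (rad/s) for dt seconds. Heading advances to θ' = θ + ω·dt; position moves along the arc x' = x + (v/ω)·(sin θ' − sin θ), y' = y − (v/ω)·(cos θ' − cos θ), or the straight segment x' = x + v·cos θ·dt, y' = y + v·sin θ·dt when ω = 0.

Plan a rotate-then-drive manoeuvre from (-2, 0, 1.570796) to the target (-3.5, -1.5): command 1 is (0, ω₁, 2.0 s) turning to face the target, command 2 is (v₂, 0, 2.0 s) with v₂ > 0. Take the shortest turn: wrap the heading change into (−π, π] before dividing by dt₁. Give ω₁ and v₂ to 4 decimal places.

heading to target = atan2(-1.5−0, -3.5−-2) = -2.3562
Δθ = wrap(-2.3562 − 1.5708) = 2.3562; ω₁ = Δθ/dt₁ = 1.1781
distance = √((-3.5−-2)² + (-1.5−0)²) = 2.1213; v₂ = distance/dt₂ = 1.0607

ω₁ = 1.1781, v₂ = 1.0607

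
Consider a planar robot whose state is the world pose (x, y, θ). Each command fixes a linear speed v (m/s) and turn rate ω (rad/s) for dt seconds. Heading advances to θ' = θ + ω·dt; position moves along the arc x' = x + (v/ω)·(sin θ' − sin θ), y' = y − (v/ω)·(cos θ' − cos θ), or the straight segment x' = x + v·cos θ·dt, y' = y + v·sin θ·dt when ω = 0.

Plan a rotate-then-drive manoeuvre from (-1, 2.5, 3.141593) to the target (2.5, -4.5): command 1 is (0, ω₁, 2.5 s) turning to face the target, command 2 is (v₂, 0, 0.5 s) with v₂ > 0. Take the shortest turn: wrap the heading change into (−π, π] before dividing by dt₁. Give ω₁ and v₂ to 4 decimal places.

ω₁ = 0.8138, v₂ = 15.6525

heading to target = atan2(-4.5−2.5, 2.5−-1) = -1.1071
Δθ = wrap(-1.1071 − 3.1416) = 2.0344; ω₁ = Δθ/dt₁ = 0.8138
distance = √((2.5−-1)² + (-4.5−2.5)²) = 7.8262; v₂ = distance/dt₂ = 15.6525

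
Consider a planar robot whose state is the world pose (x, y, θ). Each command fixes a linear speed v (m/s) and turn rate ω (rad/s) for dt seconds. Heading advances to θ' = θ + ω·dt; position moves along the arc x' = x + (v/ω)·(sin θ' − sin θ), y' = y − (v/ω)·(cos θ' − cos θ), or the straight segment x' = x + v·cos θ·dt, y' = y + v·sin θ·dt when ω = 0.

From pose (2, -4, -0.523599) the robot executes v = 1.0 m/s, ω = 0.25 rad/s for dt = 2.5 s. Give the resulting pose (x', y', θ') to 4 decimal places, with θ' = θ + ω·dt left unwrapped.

(4.4049, -4.5154, 0.1014)

θ' = -0.5236 + 0.25·2.5 = 0.1014
R = v/ω = 1.0/0.25 = 4.0000
x' = 2 + 4.0000·(sin 0.1014 − sin -0.5236) = 4.4049
y' = -4 − 4.0000·(cos 0.1014 − cos -0.5236) = -4.5154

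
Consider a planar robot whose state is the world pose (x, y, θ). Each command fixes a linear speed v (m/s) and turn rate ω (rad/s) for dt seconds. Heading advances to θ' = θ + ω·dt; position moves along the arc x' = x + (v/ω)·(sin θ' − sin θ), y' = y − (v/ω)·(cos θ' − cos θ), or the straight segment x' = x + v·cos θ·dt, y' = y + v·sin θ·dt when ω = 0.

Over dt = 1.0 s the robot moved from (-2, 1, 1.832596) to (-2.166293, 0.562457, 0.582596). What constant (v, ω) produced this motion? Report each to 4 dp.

Δθ = 0.582596 − 1.832596 = -1.250000
ω = Δθ/dt = -1.250000/1.0 = -1.2500
R = −Δy/(cos θ' − cos θ) = 0.4000
v = R·ω = 0.4000·-1.2500 = -0.5000

v = -0.5000, ω = -1.2500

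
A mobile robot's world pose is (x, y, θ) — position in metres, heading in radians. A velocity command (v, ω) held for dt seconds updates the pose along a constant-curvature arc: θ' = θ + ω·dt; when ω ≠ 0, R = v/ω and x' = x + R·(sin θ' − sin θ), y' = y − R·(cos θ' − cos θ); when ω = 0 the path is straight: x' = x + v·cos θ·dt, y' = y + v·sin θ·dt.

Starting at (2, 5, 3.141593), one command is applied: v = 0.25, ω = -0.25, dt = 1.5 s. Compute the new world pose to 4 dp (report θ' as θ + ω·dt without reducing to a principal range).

(1.6337, 5.0695, 2.7666)

θ' = 3.1416 + -0.25·1.5 = 2.7666
R = v/ω = 0.25/-0.25 = -1.0000
x' = 2 + -1.0000·(sin 2.7666 − sin 3.1416) = 1.6337
y' = 5 − -1.0000·(cos 2.7666 − cos 3.1416) = 5.0695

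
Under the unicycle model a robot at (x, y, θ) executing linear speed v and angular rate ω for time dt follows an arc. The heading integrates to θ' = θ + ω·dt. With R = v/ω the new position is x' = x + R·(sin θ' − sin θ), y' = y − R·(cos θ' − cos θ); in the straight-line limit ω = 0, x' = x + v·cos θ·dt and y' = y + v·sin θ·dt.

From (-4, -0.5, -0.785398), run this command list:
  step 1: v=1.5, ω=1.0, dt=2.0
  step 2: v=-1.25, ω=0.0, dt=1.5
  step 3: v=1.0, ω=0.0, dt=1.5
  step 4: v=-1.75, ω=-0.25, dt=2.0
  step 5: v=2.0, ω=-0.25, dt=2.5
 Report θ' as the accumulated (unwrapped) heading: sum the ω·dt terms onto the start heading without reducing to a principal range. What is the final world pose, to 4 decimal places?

step 1: θ'=1.2146 (R=1.5000) → pose (-1.5335, 0.0376, 1.2146)
step 2: θ'=1.2146 (straight) → pose (-2.1873, -1.7197, 1.2146)
step 3: θ'=1.2146 (straight) → pose (-1.6643, -0.3139, 1.2146)
step 4: θ'=0.7146 (R=7.0000) → pose (-3.6377, -3.1604, 0.7146)
step 5: θ'=0.0896 (R=-8.0000) → pose (0.8890, -1.2353, 0.0896)

(0.8890, -1.2353, 0.0896)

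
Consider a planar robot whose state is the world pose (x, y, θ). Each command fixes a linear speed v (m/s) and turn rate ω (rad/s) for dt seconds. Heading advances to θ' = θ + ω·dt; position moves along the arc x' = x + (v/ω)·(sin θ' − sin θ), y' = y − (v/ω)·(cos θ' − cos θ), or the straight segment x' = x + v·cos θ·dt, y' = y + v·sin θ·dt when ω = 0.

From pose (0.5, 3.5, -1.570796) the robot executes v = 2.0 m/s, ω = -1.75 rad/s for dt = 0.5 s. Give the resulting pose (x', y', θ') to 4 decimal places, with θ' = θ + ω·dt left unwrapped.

θ' = -1.5708 + -1.75·0.5 = -2.4458
R = v/ω = 2.0/-1.75 = -1.1429
x' = 0.5 + -1.1429·(sin -2.4458 − sin -1.5708) = 0.0897
y' = 3.5 − -1.1429·(cos -2.4458 − cos -1.5708) = 2.6228

(0.0897, 2.6228, -2.4458)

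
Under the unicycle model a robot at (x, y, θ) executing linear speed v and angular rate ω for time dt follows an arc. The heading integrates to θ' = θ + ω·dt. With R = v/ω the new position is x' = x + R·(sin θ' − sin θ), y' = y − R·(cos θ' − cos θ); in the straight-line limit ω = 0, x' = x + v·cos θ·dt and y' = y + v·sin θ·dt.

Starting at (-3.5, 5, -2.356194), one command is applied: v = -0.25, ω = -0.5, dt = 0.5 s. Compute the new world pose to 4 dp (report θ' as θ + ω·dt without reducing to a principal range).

(-3.4015, 5.0765, -2.6062)

θ' = -2.3562 + -0.5·0.5 = -2.6062
R = v/ω = -0.25/-0.5 = 0.5000
x' = -3.5 + 0.5000·(sin -2.6062 − sin -2.3562) = -3.4015
y' = 5 − 0.5000·(cos -2.6062 − cos -2.3562) = 5.0765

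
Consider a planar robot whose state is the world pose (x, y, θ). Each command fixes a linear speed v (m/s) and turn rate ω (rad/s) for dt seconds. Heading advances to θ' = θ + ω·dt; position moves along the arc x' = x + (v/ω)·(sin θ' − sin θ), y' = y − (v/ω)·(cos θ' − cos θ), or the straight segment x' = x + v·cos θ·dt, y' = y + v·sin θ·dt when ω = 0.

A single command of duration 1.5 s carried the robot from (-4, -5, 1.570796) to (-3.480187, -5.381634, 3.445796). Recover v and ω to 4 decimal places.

Δθ = 3.445796 − 1.570796 = 1.875000
ω = Δθ/dt = 1.875000/1.5 = 1.2500
R = Δx/(sin θ' − sin θ) = -0.4000
v = R·ω = -0.4000·1.2500 = -0.5000

v = -0.5000, ω = 1.2500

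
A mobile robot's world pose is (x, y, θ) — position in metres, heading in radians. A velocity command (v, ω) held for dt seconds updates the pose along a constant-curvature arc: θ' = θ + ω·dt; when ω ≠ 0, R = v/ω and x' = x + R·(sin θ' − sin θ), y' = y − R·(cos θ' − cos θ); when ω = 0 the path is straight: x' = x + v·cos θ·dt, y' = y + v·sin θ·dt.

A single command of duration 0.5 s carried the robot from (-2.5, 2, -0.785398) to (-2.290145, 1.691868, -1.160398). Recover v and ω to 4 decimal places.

Δθ = -1.160398 − -0.785398 = -0.375000
ω = Δθ/dt = -0.375000/0.5 = -0.7500
R = −Δy/(cos θ' − cos θ) = -1.0000
v = R·ω = -1.0000·-0.7500 = 0.7500

v = 0.7500, ω = -0.7500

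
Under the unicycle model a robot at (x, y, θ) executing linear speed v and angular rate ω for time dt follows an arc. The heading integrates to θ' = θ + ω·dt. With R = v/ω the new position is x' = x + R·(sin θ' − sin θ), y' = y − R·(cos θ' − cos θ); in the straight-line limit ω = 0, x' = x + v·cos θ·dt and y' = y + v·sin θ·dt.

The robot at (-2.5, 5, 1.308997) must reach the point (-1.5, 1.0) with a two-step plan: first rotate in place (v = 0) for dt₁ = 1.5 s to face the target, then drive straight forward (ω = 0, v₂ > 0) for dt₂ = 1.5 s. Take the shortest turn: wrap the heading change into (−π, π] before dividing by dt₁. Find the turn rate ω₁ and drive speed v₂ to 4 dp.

ω₁ = -1.7565, v₂ = 2.7487

heading to target = atan2(1−5, -1.5−-2.5) = -1.3258
Δθ = wrap(-1.3258 − 1.3090) = -2.6348; ω₁ = Δθ/dt₁ = -1.7565
distance = √((-1.5−-2.5)² + (1−5)²) = 4.1231; v₂ = distance/dt₂ = 2.7487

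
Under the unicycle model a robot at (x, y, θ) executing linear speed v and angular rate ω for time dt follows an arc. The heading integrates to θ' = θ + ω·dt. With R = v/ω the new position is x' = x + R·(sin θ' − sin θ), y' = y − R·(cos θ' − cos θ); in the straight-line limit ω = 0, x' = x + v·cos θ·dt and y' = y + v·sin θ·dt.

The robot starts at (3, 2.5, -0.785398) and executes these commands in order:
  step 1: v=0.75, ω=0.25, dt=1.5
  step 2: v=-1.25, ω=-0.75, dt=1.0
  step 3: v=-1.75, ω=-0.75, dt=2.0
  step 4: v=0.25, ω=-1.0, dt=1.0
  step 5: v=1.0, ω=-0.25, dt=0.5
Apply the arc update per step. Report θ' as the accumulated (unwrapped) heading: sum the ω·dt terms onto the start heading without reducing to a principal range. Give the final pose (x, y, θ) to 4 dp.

step 1: θ'=-0.4104 (R=3.0000) → pose (3.9244, 1.8704, -0.4104)
step 2: θ'=-1.1604 (R=1.6667) → pose (3.0611, 2.7337, -1.1604)
step 3: θ'=-2.6604 (R=2.3333) → pose (4.1207, 5.7331, -2.6604)
step 4: θ'=-3.6604 (R=-0.2500) → pose (3.8810, 5.7376, -3.6604)
step 5: θ'=-3.7854 (R=-4.0000) → pose (3.4634, 6.0119, -3.7854)

(3.4634, 6.0119, -3.7854)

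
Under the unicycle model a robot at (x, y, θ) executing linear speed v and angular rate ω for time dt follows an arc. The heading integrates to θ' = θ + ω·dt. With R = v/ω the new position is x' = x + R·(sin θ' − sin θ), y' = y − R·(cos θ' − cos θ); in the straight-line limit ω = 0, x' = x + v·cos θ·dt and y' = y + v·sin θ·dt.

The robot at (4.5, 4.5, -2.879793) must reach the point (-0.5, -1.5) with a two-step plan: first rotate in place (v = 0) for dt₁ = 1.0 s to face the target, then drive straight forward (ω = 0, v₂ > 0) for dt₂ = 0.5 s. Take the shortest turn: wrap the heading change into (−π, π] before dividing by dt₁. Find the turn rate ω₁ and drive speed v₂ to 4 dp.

ω₁ = 0.6143, v₂ = 15.6205

heading to target = atan2(-1.5−4.5, -0.5−4.5) = -2.2655
Δθ = wrap(-2.2655 − -2.8798) = 0.6143; ω₁ = Δθ/dt₁ = 0.6143
distance = √((-0.5−4.5)² + (-1.5−4.5)²) = 7.8102; v₂ = distance/dt₂ = 15.6205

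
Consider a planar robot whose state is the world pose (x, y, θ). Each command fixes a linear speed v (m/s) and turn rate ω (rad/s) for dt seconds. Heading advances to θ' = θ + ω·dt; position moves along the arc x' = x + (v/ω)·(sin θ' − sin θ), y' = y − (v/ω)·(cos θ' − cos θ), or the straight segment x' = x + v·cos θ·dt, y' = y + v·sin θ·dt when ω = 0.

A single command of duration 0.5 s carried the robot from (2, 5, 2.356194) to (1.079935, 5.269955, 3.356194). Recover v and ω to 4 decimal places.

v = 2.0000, ω = 2.0000

Δθ = 3.356194 − 2.356194 = 1.000000
ω = Δθ/dt = 1.000000/0.5 = 2.0000
R = Δx/(sin θ' − sin θ) = 1.0000
v = R·ω = 1.0000·2.0000 = 2.0000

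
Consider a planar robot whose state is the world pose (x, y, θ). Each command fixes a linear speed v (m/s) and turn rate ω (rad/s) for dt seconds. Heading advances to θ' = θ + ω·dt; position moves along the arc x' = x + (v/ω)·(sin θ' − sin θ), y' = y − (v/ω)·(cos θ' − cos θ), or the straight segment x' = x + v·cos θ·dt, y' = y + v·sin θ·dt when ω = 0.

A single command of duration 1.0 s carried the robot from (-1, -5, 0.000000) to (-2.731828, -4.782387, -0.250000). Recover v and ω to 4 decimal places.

v = -1.7500, ω = -0.2500

Δθ = -0.250000 − 0.000000 = -0.250000
ω = Δθ/dt = -0.250000/1.0 = -0.2500
R = Δx/(sin θ' − sin θ) = 7.0000
v = R·ω = 7.0000·-0.2500 = -1.7500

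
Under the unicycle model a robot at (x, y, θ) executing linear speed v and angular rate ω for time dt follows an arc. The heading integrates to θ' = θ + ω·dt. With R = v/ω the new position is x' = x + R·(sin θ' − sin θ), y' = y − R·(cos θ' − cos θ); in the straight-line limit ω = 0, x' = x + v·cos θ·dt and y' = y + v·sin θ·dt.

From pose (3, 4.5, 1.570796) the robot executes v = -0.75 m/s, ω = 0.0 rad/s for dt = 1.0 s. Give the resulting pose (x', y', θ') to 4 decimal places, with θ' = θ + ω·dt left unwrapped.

(3.0000, 3.7500, 1.5708)

θ' = 1.5708 + 0.0·1.0 = 1.5708
ω = 0 → straight: x' = 3 + -0.75·cos(1.5708)·1.0 = 3.0000
y' = 4.5 + -0.75·sin(1.5708)·1.0 = 3.7500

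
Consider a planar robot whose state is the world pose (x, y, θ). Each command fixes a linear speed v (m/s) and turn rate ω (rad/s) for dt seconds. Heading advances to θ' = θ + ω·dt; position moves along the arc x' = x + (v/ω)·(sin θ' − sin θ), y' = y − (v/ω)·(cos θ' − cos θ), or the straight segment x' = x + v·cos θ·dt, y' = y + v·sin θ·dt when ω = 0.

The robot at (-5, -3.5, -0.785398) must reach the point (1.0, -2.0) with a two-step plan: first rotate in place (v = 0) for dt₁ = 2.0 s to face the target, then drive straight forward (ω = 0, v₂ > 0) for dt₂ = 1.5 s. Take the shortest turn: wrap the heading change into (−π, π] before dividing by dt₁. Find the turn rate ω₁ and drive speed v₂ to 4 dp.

heading to target = atan2(-2−-3.5, 1−-5) = 0.2450
Δθ = wrap(0.2450 − -0.7854) = 1.0304; ω₁ = Δθ/dt₁ = 0.5152
distance = √((1−-5)² + (-2−-3.5)²) = 6.1847; v₂ = distance/dt₂ = 4.1231

ω₁ = 0.5152, v₂ = 4.1231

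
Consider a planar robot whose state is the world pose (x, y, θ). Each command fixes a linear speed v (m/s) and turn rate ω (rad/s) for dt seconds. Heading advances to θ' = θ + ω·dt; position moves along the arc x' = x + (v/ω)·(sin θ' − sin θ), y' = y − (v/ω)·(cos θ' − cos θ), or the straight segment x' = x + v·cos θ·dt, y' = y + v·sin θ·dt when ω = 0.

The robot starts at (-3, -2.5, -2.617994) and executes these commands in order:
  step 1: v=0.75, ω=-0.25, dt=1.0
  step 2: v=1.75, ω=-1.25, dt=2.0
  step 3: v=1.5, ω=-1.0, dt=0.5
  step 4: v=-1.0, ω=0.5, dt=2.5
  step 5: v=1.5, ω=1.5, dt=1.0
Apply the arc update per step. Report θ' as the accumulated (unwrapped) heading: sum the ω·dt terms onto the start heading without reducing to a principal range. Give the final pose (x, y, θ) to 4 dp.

step 1: θ'=-2.8680 (R=-3.0000) → pose (-3.6894, -2.7903, -2.8680)
step 2: θ'=-5.3680 (R=-1.4000) → pose (-5.1774, -0.5889, -5.3680)
step 3: θ'=-5.8680 (R=-1.5000) → pose (-4.5935, -0.1308, -5.8680)
step 4: θ'=-4.6180 (R=-2.0000) → pose (-5.7778, -2.1494, -4.6180)
step 5: θ'=-3.1180 (R=1.0000) → pose (-6.7970, -1.2439, -3.1180)

(-6.7970, -1.2439, -3.1180)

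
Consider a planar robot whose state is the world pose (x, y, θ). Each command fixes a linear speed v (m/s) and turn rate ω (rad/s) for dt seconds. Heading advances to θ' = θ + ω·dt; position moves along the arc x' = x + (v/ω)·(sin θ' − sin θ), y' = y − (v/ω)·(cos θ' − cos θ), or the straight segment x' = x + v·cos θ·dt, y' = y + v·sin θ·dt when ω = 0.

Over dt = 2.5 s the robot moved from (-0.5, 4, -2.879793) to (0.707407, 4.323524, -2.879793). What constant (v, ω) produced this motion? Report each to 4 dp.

Δθ = -2.879793 − -2.879793 = 0.000000
ω = Δθ/dt = 0.000000/2.5 = 0.0000
ω = 0 → v = (Δx·cos θ + Δy·sin θ)/dt = -0.5000

v = -0.5000, ω = 0.0000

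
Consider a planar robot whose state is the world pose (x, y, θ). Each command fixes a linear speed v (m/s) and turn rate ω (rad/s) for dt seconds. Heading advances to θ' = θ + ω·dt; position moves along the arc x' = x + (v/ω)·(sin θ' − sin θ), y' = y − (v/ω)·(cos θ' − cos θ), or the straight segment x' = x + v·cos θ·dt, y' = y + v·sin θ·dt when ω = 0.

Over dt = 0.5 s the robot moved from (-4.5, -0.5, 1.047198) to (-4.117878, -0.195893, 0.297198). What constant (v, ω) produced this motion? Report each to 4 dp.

Δθ = 0.297198 − 1.047198 = -0.750000
ω = Δθ/dt = -0.750000/0.5 = -1.5000
R = Δx/(sin θ' − sin θ) = -0.6667
v = R·ω = -0.6667·-1.5000 = 1.0000

v = 1.0000, ω = -1.5000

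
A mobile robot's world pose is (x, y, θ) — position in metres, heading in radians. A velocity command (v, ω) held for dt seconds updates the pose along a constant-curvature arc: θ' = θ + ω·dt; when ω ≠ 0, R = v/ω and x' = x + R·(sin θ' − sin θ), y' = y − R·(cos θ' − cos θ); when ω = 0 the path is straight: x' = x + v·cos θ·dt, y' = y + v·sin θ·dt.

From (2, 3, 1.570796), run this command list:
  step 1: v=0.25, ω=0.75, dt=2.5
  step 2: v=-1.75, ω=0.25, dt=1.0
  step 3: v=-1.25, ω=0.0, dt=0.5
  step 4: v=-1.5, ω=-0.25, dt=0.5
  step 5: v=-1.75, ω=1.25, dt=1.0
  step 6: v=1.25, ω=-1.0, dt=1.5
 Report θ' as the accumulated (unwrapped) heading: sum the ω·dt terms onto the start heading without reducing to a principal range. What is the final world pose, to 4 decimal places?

step 1: θ'=3.4458 (R=0.3333) → pose (1.5668, 3.3180, 3.4458)
step 2: θ'=3.6958 (R=-7.0000) → pose (3.1540, 4.0444, 3.6958)
step 3: θ'=3.6958 (straight) → pose (3.6854, 4.3733, 3.6958)
step 4: θ'=3.5708 (R=6.0000) → pose (4.3461, 4.7272, 3.5708)
step 5: θ'=4.8208 (R=-1.4000) → pose (5.1553, 6.1517, 4.8208)
step 6: θ'=3.3208 (R=-1.2500) → pose (4.1354, 4.7864, 3.3208)

(4.1354, 4.7864, 3.3208)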